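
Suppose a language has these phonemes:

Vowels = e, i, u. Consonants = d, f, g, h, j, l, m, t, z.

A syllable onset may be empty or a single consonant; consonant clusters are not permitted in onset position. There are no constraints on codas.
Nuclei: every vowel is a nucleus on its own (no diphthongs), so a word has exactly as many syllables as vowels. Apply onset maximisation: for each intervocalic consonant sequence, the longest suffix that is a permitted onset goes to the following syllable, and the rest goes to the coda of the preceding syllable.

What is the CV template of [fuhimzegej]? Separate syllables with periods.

Nuclei (vowels): u, i, e, e → 4 syllables.
σ1/σ2 boundary: /h/ → onset of the next syllable (single consonants are always licit onsets).
σ2/σ3 boundary: /mz/ splits as /m/ + /z/ (/z/ is the longest suffix that is a licit onset).
σ3/σ4 boundary: just /g/ — single C goes to the following onset.
Result: fu.him.ze.gej.
Mapping each syllable to C/V: /fu/ → CV, /him/ → CVC, /ze/ → CV, /gej/ → CVC.

CV.CVC.CV.CVC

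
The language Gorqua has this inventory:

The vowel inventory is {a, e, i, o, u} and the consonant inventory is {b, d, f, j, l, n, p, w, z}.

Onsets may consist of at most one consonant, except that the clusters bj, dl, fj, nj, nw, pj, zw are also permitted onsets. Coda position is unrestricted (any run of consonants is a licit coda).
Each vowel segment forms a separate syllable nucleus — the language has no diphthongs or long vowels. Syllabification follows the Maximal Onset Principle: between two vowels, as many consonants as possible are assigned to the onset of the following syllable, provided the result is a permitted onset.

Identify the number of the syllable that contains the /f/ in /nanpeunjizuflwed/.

5

Vowels present: a, e, u, i, u, e; each is a nucleus, giving 6 syllables.
σ1/σ2 boundary: /np/; trying suffixes from longest down, /p/ is the first permitted one, so coda /n/ | onset /p/.
σ2/σ3 boundary: nothing intervenes; syllable break is V.V.
σ3/σ4 boundary: /nj/ is a licit onset in full, so it all attaches to the next syllable.
σ4/σ5 boundary: /z/ is a single consonant, so it becomes the next onset.
σ5/σ6 boundary: /flw/ splits as /fl/ + /w/ (/w/ is the longest suffix that is a licit onset).
Syllabification: nan.pe.u.nji.zufl.wed.
The /f/ is in the coda of syllable 5 (/zufl/).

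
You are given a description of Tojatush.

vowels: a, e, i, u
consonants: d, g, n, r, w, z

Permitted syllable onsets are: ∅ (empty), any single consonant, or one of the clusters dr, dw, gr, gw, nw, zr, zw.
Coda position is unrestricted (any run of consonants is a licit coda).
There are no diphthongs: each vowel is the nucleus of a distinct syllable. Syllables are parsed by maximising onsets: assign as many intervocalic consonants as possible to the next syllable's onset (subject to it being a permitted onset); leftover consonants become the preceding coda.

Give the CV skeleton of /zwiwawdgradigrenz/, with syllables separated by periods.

CCV.CVCC.CCV.CV.CCVCC

The vowels are i, a, a, i, e — 5 nuclei, so 5 syllables.
Between /i/ (V1) and /a/ (V2): just /w/ — single C goes to the following onset.
Between /a/ (V2) and /a/ (V3): /wdgr/ splits as /wd/ + /gr/ (/gr/ is the longest suffix that is a licit onset).
Between /a/ (V3) and /i/ (V4): just /d/ — single C goes to the following onset.
Between /i/ (V4) and /e/ (V5): /gr/ — entire cluster is a permitted onset → onset /gr/, coda ∅.
Putting it together: zwi.wawd.gra.di.grenz.
Mapping each syllable to C/V: /zwi/ → CCV, /wawd/ → CVCC, /gra/ → CCV, /di/ → CV, /grenz/ → CCVCC.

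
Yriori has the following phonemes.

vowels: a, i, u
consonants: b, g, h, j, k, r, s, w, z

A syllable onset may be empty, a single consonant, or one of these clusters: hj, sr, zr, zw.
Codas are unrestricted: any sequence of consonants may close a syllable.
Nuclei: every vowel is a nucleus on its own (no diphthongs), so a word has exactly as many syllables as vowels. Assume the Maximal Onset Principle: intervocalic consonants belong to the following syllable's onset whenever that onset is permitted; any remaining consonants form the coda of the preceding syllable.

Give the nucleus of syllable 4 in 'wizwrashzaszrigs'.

Nuclei (vowels): i, a, a, i → 4 syllables.
The fourth nucleus (vowel 4 from the left) is /i/.

i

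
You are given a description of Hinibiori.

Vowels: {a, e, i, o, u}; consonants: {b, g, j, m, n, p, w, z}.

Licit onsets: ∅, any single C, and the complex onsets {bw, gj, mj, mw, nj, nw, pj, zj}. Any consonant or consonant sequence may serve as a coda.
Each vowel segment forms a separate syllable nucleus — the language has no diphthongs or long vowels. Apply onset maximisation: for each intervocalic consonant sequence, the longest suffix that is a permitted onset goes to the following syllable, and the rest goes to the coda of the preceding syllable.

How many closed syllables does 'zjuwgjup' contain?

2

Nuclei (vowels): u, u → 2 syllables.
V1 /u/ – V2 /u/: /wgj/ — longest licit onset from the right is /gj/, leaving /w/ as coda.
Putting it together: zjuw.gjup.
Classifying each syllable: /zjuw/ (closed), /gjup/ (closed).
Closed syllables: 2.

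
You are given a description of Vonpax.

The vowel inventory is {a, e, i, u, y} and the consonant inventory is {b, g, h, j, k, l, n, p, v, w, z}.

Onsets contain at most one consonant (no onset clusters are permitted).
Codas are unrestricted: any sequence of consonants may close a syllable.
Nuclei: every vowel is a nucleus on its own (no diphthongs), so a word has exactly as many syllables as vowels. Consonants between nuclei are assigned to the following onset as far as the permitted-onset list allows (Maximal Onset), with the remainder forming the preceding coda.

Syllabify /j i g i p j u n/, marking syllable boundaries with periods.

ji.gip.jun

Nuclei (vowels): i, i, u → 3 syllables.
/i…i/ gap (V1→V2): just /g/ — single C goes to the following onset.
/i…u/ gap (V2→V3): cluster /pj/ — the longest permitted-onset suffix is /j/; onset = /j/, preceding coda = /p/.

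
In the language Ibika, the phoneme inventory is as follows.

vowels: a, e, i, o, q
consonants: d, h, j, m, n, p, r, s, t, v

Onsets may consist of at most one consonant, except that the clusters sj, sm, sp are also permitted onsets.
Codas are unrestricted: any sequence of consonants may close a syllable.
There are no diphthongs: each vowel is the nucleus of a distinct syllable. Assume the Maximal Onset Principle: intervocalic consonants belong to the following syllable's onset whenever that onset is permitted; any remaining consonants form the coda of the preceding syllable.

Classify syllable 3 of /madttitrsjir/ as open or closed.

Vowels present: a, i, i; each is a nucleus, giving 3 syllables.
V1 /a/ – V2 /i/: /dtt/ — longest licit onset from the right is /t/, leaving /dt/ as coda.
V2 /i/ – V3 /i/: /trsj/ — longest licit onset from the right is /sj/, leaving /tr/ as coda.
Syllabification: madt.titr.sjir.
Syllable 3 is /sjir/ with coda /r/, so it is closed.

closed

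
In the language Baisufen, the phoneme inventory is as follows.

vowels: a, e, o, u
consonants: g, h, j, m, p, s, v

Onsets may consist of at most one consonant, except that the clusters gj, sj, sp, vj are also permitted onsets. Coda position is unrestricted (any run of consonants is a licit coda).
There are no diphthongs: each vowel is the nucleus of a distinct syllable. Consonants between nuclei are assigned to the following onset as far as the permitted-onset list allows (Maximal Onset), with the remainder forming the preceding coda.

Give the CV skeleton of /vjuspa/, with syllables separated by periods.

CCV.CCV

Nuclei (vowels): u, a → 2 syllables.
σ1/σ2 boundary: cluster /sp/ — /sp/ is itself a permitted onset, so the whole cluster goes right; preceding coda = ∅.
So the parse is vju.spa.
Mapping each syllable to C/V: /vju/ → CCV, /spa/ → CCV.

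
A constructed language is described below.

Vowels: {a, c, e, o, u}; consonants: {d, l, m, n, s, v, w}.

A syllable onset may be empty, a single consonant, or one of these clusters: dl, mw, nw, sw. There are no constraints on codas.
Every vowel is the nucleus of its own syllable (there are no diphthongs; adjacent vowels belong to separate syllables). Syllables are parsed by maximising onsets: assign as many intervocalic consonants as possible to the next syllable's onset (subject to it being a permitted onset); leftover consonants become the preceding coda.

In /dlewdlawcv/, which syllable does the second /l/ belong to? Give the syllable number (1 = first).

2

The vowels are e, a, c — 3 nuclei, so 3 syllables.
σ1/σ2 boundary: /wdl/ splits as /w/ + /dl/ (/dl/ is the longest suffix that is a licit onset).
σ2/σ3 boundary: just /w/ — single C goes to the following onset.
Putting it together: dlew.dla.wcv.
The second /l/ is in the onset of syllable 2 (/dla/).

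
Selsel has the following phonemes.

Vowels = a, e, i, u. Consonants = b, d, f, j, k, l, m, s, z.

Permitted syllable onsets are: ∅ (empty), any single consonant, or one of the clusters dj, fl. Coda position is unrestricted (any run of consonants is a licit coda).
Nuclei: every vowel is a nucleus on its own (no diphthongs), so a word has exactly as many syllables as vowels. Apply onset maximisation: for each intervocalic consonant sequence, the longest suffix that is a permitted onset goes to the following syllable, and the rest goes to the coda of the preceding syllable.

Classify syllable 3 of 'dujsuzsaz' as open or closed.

The vowels are u, u, a — 3 nuclei, so 3 syllables.
V1 /u/ – V2 /u/: /js/ — longest licit onset from the right is /s/, leaving /j/ as coda.
V2 /u/ – V3 /a/: cluster /zs/ — the longest permitted-onset suffix is /s/; onset = /s/, preceding coda = /z/.
Result: duj.suz.saz.
Syllable 3 is /saz/ with coda /z/, so it is closed.

closed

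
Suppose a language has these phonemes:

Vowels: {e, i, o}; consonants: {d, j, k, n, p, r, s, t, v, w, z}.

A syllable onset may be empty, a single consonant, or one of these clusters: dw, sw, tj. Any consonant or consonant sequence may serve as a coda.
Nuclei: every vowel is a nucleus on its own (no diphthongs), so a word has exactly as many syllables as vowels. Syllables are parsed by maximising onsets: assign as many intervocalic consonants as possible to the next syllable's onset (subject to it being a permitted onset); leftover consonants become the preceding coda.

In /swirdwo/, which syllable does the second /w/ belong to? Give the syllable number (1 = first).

2

The vowels are i, o — 2 nuclei, so 2 syllables.
/i…o/ gap (V1→V2): /rdw/ splits as /r/ + /dw/ (/dw/ is the longest suffix that is a licit onset).
Putting it together: swir.dwo.
The second /w/ is in the onset of syllable 2 (/dwo/).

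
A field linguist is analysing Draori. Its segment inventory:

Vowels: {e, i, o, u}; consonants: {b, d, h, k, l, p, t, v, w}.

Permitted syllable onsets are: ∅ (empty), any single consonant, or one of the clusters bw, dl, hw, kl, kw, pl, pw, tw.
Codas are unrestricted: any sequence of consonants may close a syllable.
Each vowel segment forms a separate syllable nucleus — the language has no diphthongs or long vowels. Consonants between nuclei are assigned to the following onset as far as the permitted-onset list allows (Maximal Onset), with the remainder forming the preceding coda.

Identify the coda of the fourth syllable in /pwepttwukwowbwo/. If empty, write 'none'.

Vowels present: e, u, o, o; each is a nucleus, giving 4 syllables.
/e…u/ gap (V1→V2): /pttw/; trying suffixes from longest down, /tw/ is the first permitted one, so coda /pt/ | onset /tw/.
/u…o/ gap (V2→V3): /kw/ — entire cluster is a permitted onset → onset /kw/, coda ∅.
/o…o/ gap (V3→V4): cluster /wbw/ — the longest permitted-onset suffix is /bw/; onset = /bw/, preceding coda = /w/.
Result: pwept.twu.kwow.bwo.
Syllable 4 is /bwo/: onset /bw/, nucleus /o/, coda ∅.

none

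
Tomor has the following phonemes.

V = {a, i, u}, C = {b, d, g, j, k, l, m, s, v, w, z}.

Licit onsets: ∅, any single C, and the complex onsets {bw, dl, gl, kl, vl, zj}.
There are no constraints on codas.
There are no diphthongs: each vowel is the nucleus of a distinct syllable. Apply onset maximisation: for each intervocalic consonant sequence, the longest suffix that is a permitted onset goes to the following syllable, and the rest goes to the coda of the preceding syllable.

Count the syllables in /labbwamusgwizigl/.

5

Nuclei (vowels): a, a, u, i, i → 5 syllables.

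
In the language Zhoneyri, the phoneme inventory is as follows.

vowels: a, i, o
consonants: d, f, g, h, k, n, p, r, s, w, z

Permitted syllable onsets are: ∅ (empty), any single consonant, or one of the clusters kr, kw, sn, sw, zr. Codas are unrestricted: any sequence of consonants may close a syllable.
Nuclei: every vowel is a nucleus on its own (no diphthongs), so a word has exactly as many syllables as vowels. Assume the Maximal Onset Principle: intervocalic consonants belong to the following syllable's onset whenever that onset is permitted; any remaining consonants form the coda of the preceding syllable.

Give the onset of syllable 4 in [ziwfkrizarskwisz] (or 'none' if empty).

kw

Vowels present: i, i, a, i; each is a nucleus, giving 4 syllables.
Between /i/ (V1) and /i/ (V2): /wfkr/; trying suffixes from longest down, /kr/ is the first permitted one, so coda /wf/ | onset /kr/.
Between /i/ (V2) and /a/ (V3): just /z/ — single C goes to the following onset.
Between /a/ (V3) and /i/ (V4): /rskw/ splits as /rs/ + /kw/ (/kw/ is the longest suffix that is a licit onset).
Putting it together: ziwf.kri.zars.kwisz.
Syllable 4 is /kwisz/: onset /kw/, nucleus /i/, coda /sz/.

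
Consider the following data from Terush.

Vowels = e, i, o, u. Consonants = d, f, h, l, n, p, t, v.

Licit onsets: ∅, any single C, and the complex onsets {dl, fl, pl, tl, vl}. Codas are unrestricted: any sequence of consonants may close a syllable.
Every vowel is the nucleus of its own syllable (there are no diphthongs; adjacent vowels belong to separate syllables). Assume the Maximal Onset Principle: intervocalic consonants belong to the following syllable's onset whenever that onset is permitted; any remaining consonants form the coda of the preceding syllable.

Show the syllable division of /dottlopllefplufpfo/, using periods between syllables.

Nuclei (vowels): o, o, e, u, o → 5 syllables.
σ1/σ2 boundary: /ttl/ — longest licit onset from the right is /tl/, leaving /t/ as coda.
σ2/σ3 boundary: cluster /pll/ — the longest permitted-onset suffix is /l/; onset = /l/, preceding coda = /pl/.
σ3/σ4 boundary: /fpl/ — longest licit onset from the right is /pl/, leaving /f/ as coda.
σ4/σ5 boundary: /fpf/; trying suffixes from longest down, /f/ is the first permitted one, so coda /fp/ | onset /f/.

dot.tlopl.lef.plufp.fo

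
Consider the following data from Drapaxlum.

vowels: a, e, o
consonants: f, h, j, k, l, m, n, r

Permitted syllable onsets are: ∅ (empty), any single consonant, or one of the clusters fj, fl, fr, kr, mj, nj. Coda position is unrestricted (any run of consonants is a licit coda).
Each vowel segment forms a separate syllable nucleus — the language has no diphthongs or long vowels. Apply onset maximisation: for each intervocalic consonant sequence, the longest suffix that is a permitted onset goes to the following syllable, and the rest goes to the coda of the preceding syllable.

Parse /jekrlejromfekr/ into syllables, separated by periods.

jekr.lej.rom.fekr

Vowels present: e, e, o, e; each is a nucleus, giving 4 syllables.
σ1/σ2 boundary: /krl/ splits as /kr/ + /l/ (/l/ is the longest suffix that is a licit onset).
σ2/σ3 boundary: /jr/ — longest licit onset from the right is /r/, leaving /j/ as coda.
σ3/σ4 boundary: cluster /mf/ — the longest permitted-onset suffix is /f/; onset = /f/, preceding coda = /m/.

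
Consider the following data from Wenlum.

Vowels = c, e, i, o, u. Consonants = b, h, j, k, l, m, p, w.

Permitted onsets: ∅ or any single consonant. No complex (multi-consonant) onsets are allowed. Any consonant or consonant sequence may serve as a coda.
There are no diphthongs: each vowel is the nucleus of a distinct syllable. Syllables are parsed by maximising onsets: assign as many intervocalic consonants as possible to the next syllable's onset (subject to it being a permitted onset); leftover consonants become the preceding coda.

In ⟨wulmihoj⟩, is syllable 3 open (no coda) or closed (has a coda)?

closed

The vowels are u, i, o — 3 nuclei, so 3 syllables.
σ1/σ2 boundary: cluster /lm/ — the longest permitted-onset suffix is /m/; onset = /m/, preceding coda = /l/.
σ2/σ3 boundary: /h/ is a single consonant, so it becomes the next onset.
Putting it together: wul.mi.hoj.
Syllable 3 is /hoj/ with coda /j/, so it is closed.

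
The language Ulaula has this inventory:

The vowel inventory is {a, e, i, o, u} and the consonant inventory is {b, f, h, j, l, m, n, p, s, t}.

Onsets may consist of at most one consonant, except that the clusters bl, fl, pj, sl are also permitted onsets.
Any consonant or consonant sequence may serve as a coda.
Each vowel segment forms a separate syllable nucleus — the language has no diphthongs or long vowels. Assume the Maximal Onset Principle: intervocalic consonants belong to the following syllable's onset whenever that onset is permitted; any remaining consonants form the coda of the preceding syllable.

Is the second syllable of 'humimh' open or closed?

The vowels are u, i — 2 nuclei, so 2 syllables.
/u…i/ gap (V1→V2): /m/ → onset of the next syllable (single consonants are always licit onsets).
Result: hu.mimh.
Syllable 2 is /mimh/ with coda /mh/, so it is closed.

closed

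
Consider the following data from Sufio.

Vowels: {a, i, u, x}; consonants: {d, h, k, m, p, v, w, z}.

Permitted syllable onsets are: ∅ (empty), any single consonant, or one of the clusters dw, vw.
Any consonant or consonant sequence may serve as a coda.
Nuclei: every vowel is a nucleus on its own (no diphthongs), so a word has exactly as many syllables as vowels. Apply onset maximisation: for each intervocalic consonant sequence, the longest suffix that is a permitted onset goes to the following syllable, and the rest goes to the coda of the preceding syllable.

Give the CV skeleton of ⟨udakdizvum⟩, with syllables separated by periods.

Nuclei (vowels): u, a, i, u → 4 syllables.
/u…a/ gap (V1→V2): just /d/ — single C goes to the following onset.
/a…i/ gap (V2→V3): /kd/ — longest licit onset from the right is /d/, leaving /k/ as coda.
/i…u/ gap (V3→V4): /zv/; trying suffixes from longest down, /v/ is the first permitted one, so coda /z/ | onset /v/.
Result: u.dak.diz.vum.
Mapping each syllable to C/V: /u/ → V, /dak/ → CVC, /diz/ → CVC, /vum/ → CVC.

V.CVC.CVC.CVC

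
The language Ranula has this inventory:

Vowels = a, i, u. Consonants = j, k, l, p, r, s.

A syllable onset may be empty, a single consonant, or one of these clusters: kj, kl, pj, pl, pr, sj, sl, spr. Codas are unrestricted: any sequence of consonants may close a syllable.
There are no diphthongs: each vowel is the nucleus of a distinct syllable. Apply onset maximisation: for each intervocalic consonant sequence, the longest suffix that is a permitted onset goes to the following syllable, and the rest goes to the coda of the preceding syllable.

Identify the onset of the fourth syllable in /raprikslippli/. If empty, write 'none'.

pl

Vowels present: a, i, i, i; each is a nucleus, giving 4 syllables.
Between /a/ (V1) and /i/ (V2): /pr/ is a licit onset in full, so it all attaches to the next syllable.
Between /i/ (V2) and /i/ (V3): /ksl/ — longest licit onset from the right is /sl/, leaving /k/ as coda.
Between /i/ (V3) and /i/ (V4): /ppl/ splits as /p/ + /pl/ (/pl/ is the longest suffix that is a licit onset).
So the parse is ra.prik.slip.pli.
Syllable 4 is /pli/: onset /pl/, nucleus /i/, coda ∅.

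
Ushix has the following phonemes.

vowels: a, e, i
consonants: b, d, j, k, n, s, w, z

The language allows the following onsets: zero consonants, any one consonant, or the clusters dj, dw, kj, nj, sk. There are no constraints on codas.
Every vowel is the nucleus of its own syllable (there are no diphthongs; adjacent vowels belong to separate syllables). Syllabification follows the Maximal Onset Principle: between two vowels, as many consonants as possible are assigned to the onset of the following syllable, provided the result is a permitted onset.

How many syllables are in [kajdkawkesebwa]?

5

Nuclei (vowels): a, a, e, e, a → 5 syllables.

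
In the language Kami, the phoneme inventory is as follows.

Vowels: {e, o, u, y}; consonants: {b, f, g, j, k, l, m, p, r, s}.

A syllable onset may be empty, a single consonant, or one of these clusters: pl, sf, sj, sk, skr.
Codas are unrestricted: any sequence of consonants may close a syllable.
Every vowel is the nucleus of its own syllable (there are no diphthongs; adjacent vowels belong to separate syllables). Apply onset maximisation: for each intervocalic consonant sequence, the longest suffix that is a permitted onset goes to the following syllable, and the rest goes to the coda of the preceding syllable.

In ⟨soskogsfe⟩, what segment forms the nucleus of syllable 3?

The vowels are o, o, e — 3 nuclei, so 3 syllables.
The third nucleus (vowel 3 from the left) is /e/.

e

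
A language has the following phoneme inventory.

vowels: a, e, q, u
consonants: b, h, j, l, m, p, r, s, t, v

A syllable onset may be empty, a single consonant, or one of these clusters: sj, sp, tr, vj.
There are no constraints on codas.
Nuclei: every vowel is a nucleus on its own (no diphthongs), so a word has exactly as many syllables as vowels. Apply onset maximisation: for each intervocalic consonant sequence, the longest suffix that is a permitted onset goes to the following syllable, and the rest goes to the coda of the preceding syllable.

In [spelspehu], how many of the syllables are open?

Vowels present: e, e, u; each is a nucleus, giving 3 syllables.
Between /e/ (V1) and /e/ (V2): cluster /lsp/ — the longest permitted-onset suffix is /sp/; onset = /sp/, preceding coda = /l/.
Between /e/ (V2) and /u/ (V3): just /h/ — single C goes to the following onset.
Result: spel.spe.hu.
Classifying each syllable: /spel/ (closed), /spe/ (open), /hu/ (open).
Open syllables: 2.

2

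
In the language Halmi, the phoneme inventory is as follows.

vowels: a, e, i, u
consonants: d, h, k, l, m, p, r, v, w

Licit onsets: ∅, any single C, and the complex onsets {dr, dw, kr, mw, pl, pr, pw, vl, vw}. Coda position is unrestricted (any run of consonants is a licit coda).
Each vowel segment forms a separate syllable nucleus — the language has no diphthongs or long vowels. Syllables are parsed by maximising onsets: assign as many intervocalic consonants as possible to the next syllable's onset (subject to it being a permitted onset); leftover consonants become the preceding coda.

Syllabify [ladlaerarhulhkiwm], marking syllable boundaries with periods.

lad.la.e.rar.hulh.kiwm

Nuclei (vowels): a, a, e, a, u, i → 6 syllables.
σ1/σ2 boundary: /dl/ splits as /d/ + /l/ (/l/ is the longest suffix that is a licit onset).
σ2/σ3 boundary: hiatus — the boundary sits between the two vowels.
σ3/σ4 boundary: just /r/ — single C goes to the following onset.
σ4/σ5 boundary: /rh/ — longest licit onset from the right is /h/, leaving /r/ as coda.
σ5/σ6 boundary: /lhk/ splits as /lh/ + /k/ (/k/ is the longest suffix that is a licit onset).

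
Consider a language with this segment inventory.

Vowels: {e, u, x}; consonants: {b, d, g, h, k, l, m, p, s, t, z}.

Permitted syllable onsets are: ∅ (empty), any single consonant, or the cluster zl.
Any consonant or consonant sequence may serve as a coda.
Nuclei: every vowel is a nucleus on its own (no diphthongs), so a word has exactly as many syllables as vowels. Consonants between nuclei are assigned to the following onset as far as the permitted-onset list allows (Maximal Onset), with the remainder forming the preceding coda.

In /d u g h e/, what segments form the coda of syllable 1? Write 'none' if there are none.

Nuclei (vowels): u, e → 2 syllables.
Between /u/ (V1) and /e/ (V2): /gh/; trying suffixes from longest down, /h/ is the first permitted one, so coda /g/ | onset /h/.
Syllabification: dug.he.
Syllable 1 is /dug/: onset /d/, nucleus /u/, coda /g/.

g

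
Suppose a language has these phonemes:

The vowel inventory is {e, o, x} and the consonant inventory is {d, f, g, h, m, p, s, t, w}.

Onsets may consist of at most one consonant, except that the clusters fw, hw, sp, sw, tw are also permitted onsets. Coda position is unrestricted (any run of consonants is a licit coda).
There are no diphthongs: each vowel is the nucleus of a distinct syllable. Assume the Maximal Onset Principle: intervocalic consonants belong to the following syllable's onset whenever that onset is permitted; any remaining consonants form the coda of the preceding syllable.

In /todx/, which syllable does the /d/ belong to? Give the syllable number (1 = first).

2

Nuclei (vowels): o, x → 2 syllables.
V1 /o/ – V2 /x/: just /d/ — single C goes to the following onset.
Putting it together: to.dx.
The /d/ is in the onset of syllable 2 (/dx/).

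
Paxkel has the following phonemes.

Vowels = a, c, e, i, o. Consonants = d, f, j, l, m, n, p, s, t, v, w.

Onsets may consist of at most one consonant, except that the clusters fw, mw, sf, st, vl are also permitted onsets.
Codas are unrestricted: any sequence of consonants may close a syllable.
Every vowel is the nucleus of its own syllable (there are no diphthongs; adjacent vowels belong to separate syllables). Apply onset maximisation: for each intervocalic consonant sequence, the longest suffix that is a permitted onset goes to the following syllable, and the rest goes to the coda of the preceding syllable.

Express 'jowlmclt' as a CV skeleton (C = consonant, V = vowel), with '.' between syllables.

Vowels present: o, c; each is a nucleus, giving 2 syllables.
/o…c/ gap (V1→V2): /wlm/ splits as /wl/ + /m/ (/m/ is the longest suffix that is a licit onset).
Putting it together: jowl.mclt.
Mapping each syllable to C/V: /jowl/ → CVCC, /mclt/ → CVCC.

CVCC.CVCC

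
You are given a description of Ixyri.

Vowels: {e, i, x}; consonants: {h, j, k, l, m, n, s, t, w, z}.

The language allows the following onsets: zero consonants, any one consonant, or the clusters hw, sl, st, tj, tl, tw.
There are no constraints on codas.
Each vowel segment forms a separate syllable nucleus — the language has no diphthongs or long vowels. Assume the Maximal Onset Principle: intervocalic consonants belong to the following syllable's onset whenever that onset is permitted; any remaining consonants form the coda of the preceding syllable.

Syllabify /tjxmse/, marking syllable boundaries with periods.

Nuclei (vowels): x, e → 2 syllables.
/x…e/ gap (V1→V2): cluster /ms/ — the longest permitted-onset suffix is /s/; onset = /s/, preceding coda = /m/.

tjxm.se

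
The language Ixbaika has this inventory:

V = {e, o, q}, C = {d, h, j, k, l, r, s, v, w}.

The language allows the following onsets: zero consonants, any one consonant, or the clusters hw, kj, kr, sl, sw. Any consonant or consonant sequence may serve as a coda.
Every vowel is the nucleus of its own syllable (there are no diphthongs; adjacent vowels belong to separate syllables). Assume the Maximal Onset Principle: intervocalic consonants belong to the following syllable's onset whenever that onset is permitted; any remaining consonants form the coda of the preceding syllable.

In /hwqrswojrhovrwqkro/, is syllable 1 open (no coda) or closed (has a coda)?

The vowels are q, o, o, q, o — 5 nuclei, so 5 syllables.
V1 /q/ – V2 /o/: /rsw/; trying suffixes from longest down, /sw/ is the first permitted one, so coda /r/ | onset /sw/.
V2 /o/ – V3 /o/: /jrh/ — longest licit onset from the right is /h/, leaving /jr/ as coda.
V3 /o/ – V4 /q/: cluster /vrw/ — the longest permitted-onset suffix is /w/; onset = /w/, preceding coda = /vr/.
V4 /q/ – V5 /o/: /kr/ is a licit onset in full, so it all attaches to the next syllable.
Result: hwqr.swojr.hovr.wq.kro.
Syllable 1 is /hwqr/ with coda /r/, so it is closed.

closed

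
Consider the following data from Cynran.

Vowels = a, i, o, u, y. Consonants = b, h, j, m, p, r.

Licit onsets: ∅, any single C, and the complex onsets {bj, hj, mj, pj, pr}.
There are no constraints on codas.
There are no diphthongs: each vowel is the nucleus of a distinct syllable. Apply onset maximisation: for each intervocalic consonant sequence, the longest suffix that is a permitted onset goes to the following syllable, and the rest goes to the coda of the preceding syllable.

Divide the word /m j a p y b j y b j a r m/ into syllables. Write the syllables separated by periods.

mja.py.bjy.bjarm

The vowels are a, y, y, a — 4 nuclei, so 4 syllables.
/a…y/ gap (V1→V2): just /p/ — single C goes to the following onset.
/y…y/ gap (V2→V3): /bj/ is a licit onset in full, so it all attaches to the next syllable.
/y…a/ gap (V3→V4): /bj/ is a licit onset in full, so it all attaches to the next syllable.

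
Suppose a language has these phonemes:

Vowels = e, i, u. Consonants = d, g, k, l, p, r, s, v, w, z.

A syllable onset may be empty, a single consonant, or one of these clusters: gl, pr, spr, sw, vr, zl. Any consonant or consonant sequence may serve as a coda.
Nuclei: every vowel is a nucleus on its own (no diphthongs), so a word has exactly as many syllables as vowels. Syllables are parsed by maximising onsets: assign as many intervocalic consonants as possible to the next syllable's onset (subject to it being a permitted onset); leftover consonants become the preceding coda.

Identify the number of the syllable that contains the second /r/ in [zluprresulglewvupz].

2

Vowels present: u, e, u, e, u; each is a nucleus, giving 5 syllables.
V1 /u/ – V2 /e/: /prr/ — longest licit onset from the right is /r/, leaving /pr/ as coda.
V2 /e/ – V3 /u/: /s/ is a single consonant, so it becomes the next onset.
V3 /u/ – V4 /e/: cluster /lgl/ — the longest permitted-onset suffix is /gl/; onset = /gl/, preceding coda = /l/.
V4 /e/ – V5 /u/: /wv/ splits as /w/ + /v/ (/v/ is the longest suffix that is a licit onset).
Putting it together: zlupr.re.sul.glew.vupz.
The second /r/ is in the onset of syllable 2 (/re/).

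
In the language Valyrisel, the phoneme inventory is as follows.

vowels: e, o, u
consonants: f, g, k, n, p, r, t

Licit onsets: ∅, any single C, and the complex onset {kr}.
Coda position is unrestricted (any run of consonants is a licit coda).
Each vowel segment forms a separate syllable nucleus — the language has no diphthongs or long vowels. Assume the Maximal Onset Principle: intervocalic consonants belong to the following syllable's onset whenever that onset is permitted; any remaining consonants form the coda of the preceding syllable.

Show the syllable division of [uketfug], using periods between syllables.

u.ket.fug

Nuclei (vowels): u, e, u → 3 syllables.
/u…e/ gap (V1→V2): just /k/ — single C goes to the following onset.
/e…u/ gap (V2→V3): /tf/; trying suffixes from longest down, /f/ is the first permitted one, so coda /t/ | onset /f/.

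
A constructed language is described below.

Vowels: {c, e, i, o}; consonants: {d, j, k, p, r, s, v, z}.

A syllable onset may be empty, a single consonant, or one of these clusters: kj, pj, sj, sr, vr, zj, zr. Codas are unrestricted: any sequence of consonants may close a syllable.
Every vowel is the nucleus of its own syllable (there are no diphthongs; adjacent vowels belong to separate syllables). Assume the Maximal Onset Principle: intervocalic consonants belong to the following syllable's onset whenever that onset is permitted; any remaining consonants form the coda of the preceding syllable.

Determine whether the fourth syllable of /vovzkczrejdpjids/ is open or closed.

The vowels are o, c, e, i — 4 nuclei, so 4 syllables.
/o…c/ gap (V1→V2): /vzk/ — longest licit onset from the right is /k/, leaving /vz/ as coda.
/c…e/ gap (V2→V3): /zr/ is a licit onset in full, so it all attaches to the next syllable.
/e…i/ gap (V3→V4): /jdpj/ splits as /jd/ + /pj/ (/pj/ is the longest suffix that is a licit onset).
Putting it together: vovz.kc.zrejd.pjids.
Syllable 4 is /pjids/ with coda /ds/, so it is closed.

closed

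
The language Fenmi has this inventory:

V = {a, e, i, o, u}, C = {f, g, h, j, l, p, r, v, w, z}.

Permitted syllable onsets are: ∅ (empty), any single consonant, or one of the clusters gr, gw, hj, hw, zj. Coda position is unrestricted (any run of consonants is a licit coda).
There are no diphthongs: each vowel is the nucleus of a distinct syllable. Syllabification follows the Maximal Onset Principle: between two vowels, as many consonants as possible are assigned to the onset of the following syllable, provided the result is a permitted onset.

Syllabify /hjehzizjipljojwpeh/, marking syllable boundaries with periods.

Nuclei (vowels): e, i, i, o, e → 5 syllables.
/e…i/ gap (V1→V2): /hz/ splits as /h/ + /z/ (/z/ is the longest suffix that is a licit onset).
/i…i/ gap (V2→V3): /zj/ is a licit onset in full, so it all attaches to the next syllable.
/i…o/ gap (V3→V4): /plj/ — longest licit onset from the right is /j/, leaving /pl/ as coda.
/o…e/ gap (V4→V5): /jwp/; trying suffixes from longest down, /p/ is the first permitted one, so coda /jw/ | onset /p/.

hjeh.zi.zjipl.jojw.peh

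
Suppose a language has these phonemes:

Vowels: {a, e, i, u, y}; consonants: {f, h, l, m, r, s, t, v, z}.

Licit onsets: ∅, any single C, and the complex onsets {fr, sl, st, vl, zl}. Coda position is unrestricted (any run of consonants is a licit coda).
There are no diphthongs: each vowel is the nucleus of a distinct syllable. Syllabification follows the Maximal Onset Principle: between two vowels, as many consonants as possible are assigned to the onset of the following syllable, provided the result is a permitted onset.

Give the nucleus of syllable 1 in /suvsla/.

The vowels are u, a — 2 nuclei, so 2 syllables.
The first nucleus (vowel 1 from the left) is /u/.

u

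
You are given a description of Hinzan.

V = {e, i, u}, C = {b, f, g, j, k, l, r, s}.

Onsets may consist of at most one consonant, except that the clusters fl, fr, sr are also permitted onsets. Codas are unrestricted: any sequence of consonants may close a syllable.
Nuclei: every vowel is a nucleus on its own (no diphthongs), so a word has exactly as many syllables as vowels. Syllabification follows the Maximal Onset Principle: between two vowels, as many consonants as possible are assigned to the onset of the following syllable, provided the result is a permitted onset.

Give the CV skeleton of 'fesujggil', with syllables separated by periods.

The vowels are e, u, i — 3 nuclei, so 3 syllables.
σ1/σ2 boundary: just /s/ — single C goes to the following onset.
σ2/σ3 boundary: /jgg/; trying suffixes from longest down, /g/ is the first permitted one, so coda /jg/ | onset /g/.
Syllabification: fe.sujg.gil.
Mapping each syllable to C/V: /fe/ → CV, /sujg/ → CVCC, /gil/ → CVC.

CV.CVCC.CVC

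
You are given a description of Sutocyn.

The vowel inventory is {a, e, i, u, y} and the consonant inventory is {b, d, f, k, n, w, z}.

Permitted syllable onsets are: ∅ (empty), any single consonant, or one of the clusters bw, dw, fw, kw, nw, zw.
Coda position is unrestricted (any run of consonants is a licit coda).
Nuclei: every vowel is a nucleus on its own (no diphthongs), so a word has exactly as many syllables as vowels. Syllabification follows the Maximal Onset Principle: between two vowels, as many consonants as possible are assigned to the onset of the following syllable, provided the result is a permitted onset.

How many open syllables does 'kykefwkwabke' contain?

The vowels are y, e, a, e — 4 nuclei, so 4 syllables.
σ1/σ2 boundary: /k/ → onset of the next syllable (single consonants are always licit onsets).
σ2/σ3 boundary: /fwkw/; trying suffixes from longest down, /kw/ is the first permitted one, so coda /fw/ | onset /kw/.
σ3/σ4 boundary: cluster /bk/ — the longest permitted-onset suffix is /k/; onset = /k/, preceding coda = /b/.
Result: ky.kefw.kwab.ke.
Classifying each syllable: /ky/ (open), /kefw/ (closed), /kwab/ (closed), /ke/ (open).
Open syllables: 2.

2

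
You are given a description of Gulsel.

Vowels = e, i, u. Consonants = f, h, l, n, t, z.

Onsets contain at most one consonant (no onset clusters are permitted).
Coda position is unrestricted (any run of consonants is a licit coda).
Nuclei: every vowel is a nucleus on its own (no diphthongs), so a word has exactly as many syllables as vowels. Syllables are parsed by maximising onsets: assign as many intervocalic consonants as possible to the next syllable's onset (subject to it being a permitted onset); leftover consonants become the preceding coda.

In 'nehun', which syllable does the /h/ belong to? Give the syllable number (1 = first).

Vowels present: e, u; each is a nucleus, giving 2 syllables.
V1 /e/ – V2 /u/: /h/ is a single consonant, so it becomes the next onset.
Syllabification: ne.hun.
The /h/ is in the onset of syllable 2 (/hun/).

2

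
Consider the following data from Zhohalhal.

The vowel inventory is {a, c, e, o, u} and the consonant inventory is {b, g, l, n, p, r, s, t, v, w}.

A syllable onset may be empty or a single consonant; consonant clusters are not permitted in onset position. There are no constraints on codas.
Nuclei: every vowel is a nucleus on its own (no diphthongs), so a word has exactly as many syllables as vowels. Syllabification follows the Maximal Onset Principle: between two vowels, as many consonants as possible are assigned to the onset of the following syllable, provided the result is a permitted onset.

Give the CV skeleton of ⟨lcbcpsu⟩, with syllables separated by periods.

CV.CVC.CV

Nuclei (vowels): c, c, u → 3 syllables.
V1 /c/ – V2 /c/: just /b/ — single C goes to the following onset.
V2 /c/ – V3 /u/: /ps/ splits as /p/ + /s/ (/s/ is the longest suffix that is a licit onset).
Syllabification: lc.bcp.su.
Mapping each syllable to C/V: /lc/ → CV, /bcp/ → CVC, /su/ → CV.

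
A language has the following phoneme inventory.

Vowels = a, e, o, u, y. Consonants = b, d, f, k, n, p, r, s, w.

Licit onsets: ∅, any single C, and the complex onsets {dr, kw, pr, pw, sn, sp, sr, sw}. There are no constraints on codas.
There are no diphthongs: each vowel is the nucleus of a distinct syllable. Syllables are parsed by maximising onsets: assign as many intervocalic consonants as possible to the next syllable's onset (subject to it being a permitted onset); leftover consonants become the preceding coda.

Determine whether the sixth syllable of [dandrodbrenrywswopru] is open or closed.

open

Vowels present: a, o, e, y, o, u; each is a nucleus, giving 6 syllables.
Between /a/ (V1) and /o/ (V2): /ndr/ — longest licit onset from the right is /dr/, leaving /n/ as coda.
Between /o/ (V2) and /e/ (V3): /dbr/ splits as /db/ + /r/ (/r/ is the longest suffix that is a licit onset).
Between /e/ (V3) and /y/ (V4): /nr/ — longest licit onset from the right is /r/, leaving /n/ as coda.
Between /y/ (V4) and /o/ (V5): /wsw/; trying suffixes from longest down, /sw/ is the first permitted one, so coda /w/ | onset /sw/.
Between /o/ (V5) and /u/ (V6): cluster /pr/ — /pr/ is itself a permitted onset, so the whole cluster goes right; preceding coda = ∅.
Syllabification: dan.drodb.ren.ryw.swo.pru.
Syllable 6 is /pru/; it ends in its nucleus with no coda, so it is open.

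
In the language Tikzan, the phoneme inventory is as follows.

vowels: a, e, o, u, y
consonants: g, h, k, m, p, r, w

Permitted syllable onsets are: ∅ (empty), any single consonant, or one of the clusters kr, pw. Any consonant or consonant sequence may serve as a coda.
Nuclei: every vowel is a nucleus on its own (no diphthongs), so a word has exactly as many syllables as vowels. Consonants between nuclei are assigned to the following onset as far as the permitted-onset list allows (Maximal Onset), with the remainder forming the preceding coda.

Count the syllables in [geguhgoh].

Vowels present: e, u, o; each is a nucleus, giving 3 syllables.

3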